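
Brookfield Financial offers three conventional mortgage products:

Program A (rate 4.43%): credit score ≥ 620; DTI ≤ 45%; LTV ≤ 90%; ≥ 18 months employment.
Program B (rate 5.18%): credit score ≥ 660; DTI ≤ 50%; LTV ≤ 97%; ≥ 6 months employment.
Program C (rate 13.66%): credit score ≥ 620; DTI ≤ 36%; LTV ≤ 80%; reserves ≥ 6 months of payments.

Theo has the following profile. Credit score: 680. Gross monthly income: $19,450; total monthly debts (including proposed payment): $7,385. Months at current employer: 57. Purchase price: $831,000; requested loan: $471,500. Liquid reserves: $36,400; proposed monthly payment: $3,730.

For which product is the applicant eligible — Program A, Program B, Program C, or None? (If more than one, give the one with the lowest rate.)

DTI = 7,385/19,450 = 38%.
LTV = 471,500/831,000 = 56.7%.
Reserves = 36,400/3,730 = 9.8 months.
Program A: score 680 ≥ 620; DTI 38% ≤ 45%; LTV 56.7% ≤ 90%; employment 57 ≥ 18 mo → qualifies.
Program B: score 680 ≥ 660; DTI 38% ≤ 50%; LTV 56.7% ≤ 97%; employment 57 ≥ 6 mo → qualifies.
Program C: score 680 ≥ 620; DTI 38% > 36%; LTV 56.7% ≤ 80%; reserves 9.8 ≥ 6 mo → does not qualify.
Qualifying: Program A, Program B. Lowest rate is 4.43% → Program A.

Program A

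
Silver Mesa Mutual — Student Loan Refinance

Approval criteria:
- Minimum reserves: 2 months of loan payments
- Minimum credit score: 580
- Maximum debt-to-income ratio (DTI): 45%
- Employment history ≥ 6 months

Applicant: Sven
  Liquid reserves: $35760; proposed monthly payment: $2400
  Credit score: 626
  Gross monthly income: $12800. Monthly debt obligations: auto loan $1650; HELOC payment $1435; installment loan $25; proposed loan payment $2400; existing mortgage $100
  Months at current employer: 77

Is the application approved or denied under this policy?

Approved

Reserves: 35,760 ÷ 2,400 = 14.9 months (meets 2-month minimum)
Credit score 626 ≥ 580 (meets)
Total monthly debts = (1,650 + 1,435 + 25 + 2,400 + 100) = 5,610. DTI = 5,610/12,800 = 43.8% ≤ 45%
Employment 77 ≥ 6 months
All criteria satisfied.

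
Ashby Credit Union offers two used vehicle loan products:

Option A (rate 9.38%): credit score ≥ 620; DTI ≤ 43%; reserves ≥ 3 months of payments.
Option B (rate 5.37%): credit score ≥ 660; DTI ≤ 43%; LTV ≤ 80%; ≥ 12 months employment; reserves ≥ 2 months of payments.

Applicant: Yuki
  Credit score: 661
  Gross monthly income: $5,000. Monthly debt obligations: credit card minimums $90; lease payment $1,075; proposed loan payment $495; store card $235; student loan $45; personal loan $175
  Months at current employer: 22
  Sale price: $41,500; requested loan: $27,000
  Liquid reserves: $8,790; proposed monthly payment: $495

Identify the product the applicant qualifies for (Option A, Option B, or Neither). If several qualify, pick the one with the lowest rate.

Option B

Total debts = (90 + 1,075 + 495 + 235 + 45 + 175) = 2,115; DTI = 2,115/5,000 = 42.3%.
LTV = 27,000/41,500 = 65.1%.
Reserves = 8,790/495 = 17.8 months.
Option A: score 661 ≥ 620; DTI 42.3% ≤ 43%; reserves 17.8 ≥ 3 mo → qualifies.
Option B: score 661 ≥ 660; DTI 42.3% ≤ 43%; LTV 65.1% ≤ 80%; employment 22 ≥ 12 mo; reserves 17.8 ≥ 2 mo → qualifies.
Qualifying: Option A, Option B. Lowest rate is 5.37% → Option B.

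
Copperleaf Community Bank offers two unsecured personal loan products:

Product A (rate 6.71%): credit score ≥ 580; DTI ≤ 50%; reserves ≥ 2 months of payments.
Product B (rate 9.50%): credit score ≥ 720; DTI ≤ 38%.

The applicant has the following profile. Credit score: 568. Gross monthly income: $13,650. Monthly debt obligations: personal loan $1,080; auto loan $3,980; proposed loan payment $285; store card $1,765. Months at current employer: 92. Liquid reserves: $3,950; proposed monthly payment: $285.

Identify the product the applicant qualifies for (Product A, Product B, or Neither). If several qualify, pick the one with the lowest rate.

Neither

Total debts = (1,080 + 3,980 + 285 + 1,765) = 7,110; DTI = 7,110/13,650 = 52.1%.
Reserves = 3,950/285 = 13.9 months.
Product A: score 568 < 580; DTI 52.1% > 50%; reserves 13.9 ≥ 2 mo → does not qualify.
Product B: score 568 < 720; DTI 52.1% > 38% → does not qualify.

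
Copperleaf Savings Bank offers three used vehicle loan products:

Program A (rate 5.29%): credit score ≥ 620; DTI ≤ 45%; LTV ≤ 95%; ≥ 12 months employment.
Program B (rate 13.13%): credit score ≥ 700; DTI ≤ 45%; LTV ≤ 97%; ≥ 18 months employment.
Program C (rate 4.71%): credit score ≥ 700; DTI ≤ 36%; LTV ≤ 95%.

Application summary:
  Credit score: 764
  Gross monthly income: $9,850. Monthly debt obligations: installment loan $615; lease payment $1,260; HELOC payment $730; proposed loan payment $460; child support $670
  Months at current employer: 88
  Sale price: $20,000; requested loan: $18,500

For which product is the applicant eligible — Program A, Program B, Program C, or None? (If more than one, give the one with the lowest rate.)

Program A

Total debts = (615 + 1,260 + 730 + 460 + 670) = 3,735; DTI = 3,735/9,850 = 37.9%.
LTV = 18,500/20,000 = 92.5%.
Program A: score 764 ≥ 620; DTI 37.9% ≤ 45%; LTV 92.5% ≤ 95%; employment 88 ≥ 12 mo → qualifies.
Program B: score 764 ≥ 700; DTI 37.9% ≤ 45%; LTV 92.5% ≤ 97%; employment 88 ≥ 18 mo → qualifies.
Program C: score 764 ≥ 700; DTI 37.9% > 36%; LTV 92.5% ≤ 95% → does not qualify.
Qualifying: Program A, Program B. Lowest rate is 5.29% → Program A.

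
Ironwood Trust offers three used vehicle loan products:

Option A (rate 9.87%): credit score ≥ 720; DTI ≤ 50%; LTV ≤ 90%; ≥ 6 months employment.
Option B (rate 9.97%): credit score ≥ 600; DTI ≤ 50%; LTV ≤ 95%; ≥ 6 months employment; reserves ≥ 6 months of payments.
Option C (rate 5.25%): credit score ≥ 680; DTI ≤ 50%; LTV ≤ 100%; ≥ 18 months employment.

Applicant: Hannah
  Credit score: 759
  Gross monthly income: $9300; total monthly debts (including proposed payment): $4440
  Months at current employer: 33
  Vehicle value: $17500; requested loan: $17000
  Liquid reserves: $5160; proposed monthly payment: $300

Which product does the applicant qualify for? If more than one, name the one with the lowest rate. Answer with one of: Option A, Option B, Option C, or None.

DTI = 4,440/9,300 = 47.7%.
LTV = 17,000/17,500 = 97.1%.
Reserves = 5,160/300 = 17.2 months.
Option A: score 759 ≥ 720; DTI 47.7% ≤ 50%; LTV 97.1% > 90%; employment 33 ≥ 6 mo → does not qualify.
Option B: score 759 ≥ 600; DTI 47.7% ≤ 50%; LTV 97.1% > 95%; employment 33 ≥ 6 mo; reserves 17.2 ≥ 6 mo → does not qualify.
Option C: score 759 ≥ 680; DTI 47.7% ≤ 50%; LTV 97.1% ≤ 100%; employment 33 ≥ 18 mo → qualifies.

Option C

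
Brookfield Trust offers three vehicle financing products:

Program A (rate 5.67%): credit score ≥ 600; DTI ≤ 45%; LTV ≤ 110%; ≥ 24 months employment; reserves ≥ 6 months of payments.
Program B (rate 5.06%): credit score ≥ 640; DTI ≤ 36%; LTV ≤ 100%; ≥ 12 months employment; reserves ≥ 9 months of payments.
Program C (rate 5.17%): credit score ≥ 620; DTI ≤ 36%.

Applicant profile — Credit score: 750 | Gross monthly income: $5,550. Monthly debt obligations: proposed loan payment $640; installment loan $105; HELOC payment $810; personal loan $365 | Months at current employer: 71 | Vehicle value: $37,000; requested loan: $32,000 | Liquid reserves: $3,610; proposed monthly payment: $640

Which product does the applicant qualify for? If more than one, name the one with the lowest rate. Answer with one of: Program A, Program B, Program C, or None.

Total debts = (640 + 105 + 810 + 365) = 1,920; DTI = 1,920/5,550 = 34.6%.
LTV = 32,000/37,000 = 86.5%.
Reserves = 3,610/640 = 5.6 months.
Program A: score 750 ≥ 600; DTI 34.6% ≤ 45%; LTV 86.5% ≤ 110%; employment 71 ≥ 24 mo; reserves 5.6 < 6 mo → does not qualify.
Program B: score 750 ≥ 640; DTI 34.6% ≤ 36%; LTV 86.5% ≤ 100%; employment 71 ≥ 12 mo; reserves 5.6 < 9 mo → does not qualify.
Program C: score 750 ≥ 620; DTI 34.6% ≤ 36% → qualifies.

Program C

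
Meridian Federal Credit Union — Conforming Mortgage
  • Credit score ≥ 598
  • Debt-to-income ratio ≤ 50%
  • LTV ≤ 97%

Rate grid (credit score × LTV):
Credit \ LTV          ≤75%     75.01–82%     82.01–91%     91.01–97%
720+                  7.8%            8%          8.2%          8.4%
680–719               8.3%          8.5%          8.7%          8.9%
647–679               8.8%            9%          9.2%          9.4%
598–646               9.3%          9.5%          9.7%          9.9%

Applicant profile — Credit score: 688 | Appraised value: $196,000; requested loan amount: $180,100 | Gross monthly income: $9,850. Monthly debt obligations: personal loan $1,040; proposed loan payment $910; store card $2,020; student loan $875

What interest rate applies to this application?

8.9%

Credit score 688 ≥ 598; Total monthly debts = (1,040 + 910 + 2,020 + 875) = 4,845. DTI = 4,845/9,850 = 49.2% ≤ 50%
LTV = 180,100/196,000 = 91.9% ≤ 97%
Score 688 is in the 680–719 band; LTV 91.9% is in the 91.01–97% band → 8.9%.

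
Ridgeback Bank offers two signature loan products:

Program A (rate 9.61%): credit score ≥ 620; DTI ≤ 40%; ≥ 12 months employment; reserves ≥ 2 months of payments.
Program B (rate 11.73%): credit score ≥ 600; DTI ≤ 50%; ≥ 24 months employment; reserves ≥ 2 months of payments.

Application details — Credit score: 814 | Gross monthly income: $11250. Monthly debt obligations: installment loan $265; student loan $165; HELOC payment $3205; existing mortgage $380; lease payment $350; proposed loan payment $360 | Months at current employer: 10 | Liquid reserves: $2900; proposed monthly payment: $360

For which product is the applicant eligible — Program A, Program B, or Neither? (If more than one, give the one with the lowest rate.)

Neither

Total debts = (265 + 165 + 3,205 + 380 + 350 + 360) = 4,725; DTI = 4,725/11,250 = 42%.
Reserves = 2,900/360 = 8.1 months.
Program A: score 814 ≥ 620; DTI 42% > 40%; employment 10 < 12 mo; reserves 8.1 ≥ 2 mo → does not qualify.
Program B: score 814 ≥ 600; DTI 42% ≤ 50%; employment 10 < 24 mo; reserves 8.1 ≥ 2 mo → does not qualify.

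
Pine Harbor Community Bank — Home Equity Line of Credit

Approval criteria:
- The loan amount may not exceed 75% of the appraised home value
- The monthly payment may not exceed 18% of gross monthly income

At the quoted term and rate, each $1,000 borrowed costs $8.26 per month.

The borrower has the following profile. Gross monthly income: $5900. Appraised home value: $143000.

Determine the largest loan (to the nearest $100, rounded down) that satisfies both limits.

$107,200

Payment cap: 18% × $5,900 = $1,062/month.
At $8.26 per $1,000, that supports 1,062/8.26 × 1,000 ≈ $128,571 → $128,500.
LTV cap: 75% × $143,000 = $107,250 → $107,200.
Binding constraint: loan-to-value.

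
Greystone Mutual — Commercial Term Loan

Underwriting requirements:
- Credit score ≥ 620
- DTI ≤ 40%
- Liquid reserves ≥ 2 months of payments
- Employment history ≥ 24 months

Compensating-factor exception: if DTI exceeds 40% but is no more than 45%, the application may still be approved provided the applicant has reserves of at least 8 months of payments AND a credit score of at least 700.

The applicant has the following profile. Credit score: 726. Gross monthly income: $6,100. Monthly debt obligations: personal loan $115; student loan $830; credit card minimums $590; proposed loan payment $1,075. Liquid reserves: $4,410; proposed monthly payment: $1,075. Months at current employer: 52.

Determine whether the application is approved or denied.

Denied

Credit score 726 ≥ 620 (meets base)
Total debts = (115 + 830 + 590 + 1,075) = 2,610. DTI = 2,610/6,100 = 42.8% > 40% — standard DTI limit exceeded.
Reserves: 4,410 ÷ 1,075 = 4.1 months (meets 2-month minimum)
Employment 52 ≥ 24 months
42.8% falls in the override range (40%–45%), so the compensating-factor test applies.
Reserves 4.1 < 8 months; credit score 726 ≥ 700.
Override conditions not both satisfied; exception does not apply.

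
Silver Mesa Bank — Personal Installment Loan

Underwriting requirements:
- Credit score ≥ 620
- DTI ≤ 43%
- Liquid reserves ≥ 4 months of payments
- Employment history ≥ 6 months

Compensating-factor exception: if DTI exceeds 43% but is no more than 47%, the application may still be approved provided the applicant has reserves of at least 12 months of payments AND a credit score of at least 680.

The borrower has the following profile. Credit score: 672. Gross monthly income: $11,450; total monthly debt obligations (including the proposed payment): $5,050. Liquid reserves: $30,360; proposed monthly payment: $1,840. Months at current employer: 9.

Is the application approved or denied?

Credit score 672 ≥ 620 (meets base)
DTI = 5,050/11,450 = 44.1% > 43% — standard DTI limit exceeded.
Reserves: 30,360 ÷ 1,840 = 16.5 months (meets 4-month minimum)
Employment 9 ≥ 6 months
44.1% falls in the override range (43%–47%), so the compensating-factor test applies.
Override check — reserves: 16.5 mo (ok); score: 672 (below 680).
Override conditions not both satisfied; exception does not apply.

Denied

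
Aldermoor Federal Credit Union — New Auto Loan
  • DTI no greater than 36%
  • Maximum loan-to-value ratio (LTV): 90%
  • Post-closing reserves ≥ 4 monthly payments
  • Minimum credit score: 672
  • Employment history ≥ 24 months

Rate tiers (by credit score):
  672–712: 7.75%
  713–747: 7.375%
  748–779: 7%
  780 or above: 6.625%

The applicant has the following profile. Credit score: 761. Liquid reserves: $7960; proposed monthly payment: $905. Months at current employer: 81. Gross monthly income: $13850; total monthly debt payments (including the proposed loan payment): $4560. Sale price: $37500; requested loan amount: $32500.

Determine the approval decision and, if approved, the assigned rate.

Credit score 761 ≥ 672 (meets minimum)
Reserves = 7,960/905 = 8.8 months ≥ 4
Employment 81 ≥ 24 months
LTV = 32,500/37,500 = 86.7% ≤ 90%
DTI: 4,560 ÷ 13,850 = 32.9%, within the 36% cap
All requirements met. Score 761 falls in the 748–779 tier → 7%.

Approved at 7%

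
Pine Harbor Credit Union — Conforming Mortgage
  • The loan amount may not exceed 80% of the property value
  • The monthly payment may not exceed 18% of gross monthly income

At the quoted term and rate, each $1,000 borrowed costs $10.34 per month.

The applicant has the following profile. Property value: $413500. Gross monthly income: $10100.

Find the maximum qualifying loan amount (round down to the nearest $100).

Payment cap: 18% × $10,100 = $1,818/month.
At $10.34 per $1,000, that supports 1,818/10.34 × 1,000 ≈ $175,822 → $175,800.
LTV cap: 80% × $413,500 = $330,800 → $330,800.
Binding constraint: payment-to-income.

$175,800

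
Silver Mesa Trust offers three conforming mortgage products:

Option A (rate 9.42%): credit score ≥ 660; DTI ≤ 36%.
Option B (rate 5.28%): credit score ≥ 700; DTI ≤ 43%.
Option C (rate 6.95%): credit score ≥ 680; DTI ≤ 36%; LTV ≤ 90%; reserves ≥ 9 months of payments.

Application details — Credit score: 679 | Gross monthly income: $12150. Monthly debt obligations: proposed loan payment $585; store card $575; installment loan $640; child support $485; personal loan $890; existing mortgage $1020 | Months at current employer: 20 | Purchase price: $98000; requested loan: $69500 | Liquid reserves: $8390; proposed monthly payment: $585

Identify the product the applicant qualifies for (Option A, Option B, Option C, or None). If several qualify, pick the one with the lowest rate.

Total debts = (585 + 575 + 640 + 485 + 890 + 1,020) = 4,195; DTI = 4,195/12,150 = 34.5%.
LTV = 69,500/98,000 = 70.9%.
Reserves = 8,390/585 = 14.3 months.
Option A: score 679 ≥ 660; DTI 34.5% ≤ 36% → qualifies.
Option B: score 679 < 700; DTI 34.5% ≤ 43% → does not qualify.
Option C: score 679 < 680; DTI 34.5% ≤ 36%; LTV 70.9% ≤ 90%; reserves 14.3 ≥ 9 mo → does not qualify.

Option A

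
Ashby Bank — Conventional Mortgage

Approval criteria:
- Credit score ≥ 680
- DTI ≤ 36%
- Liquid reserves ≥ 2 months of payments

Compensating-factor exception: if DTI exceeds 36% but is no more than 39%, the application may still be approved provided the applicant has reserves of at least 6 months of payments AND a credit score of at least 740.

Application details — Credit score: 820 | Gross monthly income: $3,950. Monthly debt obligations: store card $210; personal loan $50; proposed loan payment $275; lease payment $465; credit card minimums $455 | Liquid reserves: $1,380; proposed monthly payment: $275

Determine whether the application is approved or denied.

Credit score 820 ≥ 680 (meets base)
Total debts = (210 + 50 + 275 + 465 + 455) = 1,455. DTI: 1,455 ÷ 3,950 = 36.8%, over the 36% base limit.
Reserves: 1,380 ÷ 275 = 5.0 months (meets 2-month minimum)
36.8% falls in the override range (36%–39%), so the compensating-factor test applies.
Reserves 5.0 < 6 months; credit score 820 ≥ 740.
Override conditions not both satisfied; exception does not apply.

Denied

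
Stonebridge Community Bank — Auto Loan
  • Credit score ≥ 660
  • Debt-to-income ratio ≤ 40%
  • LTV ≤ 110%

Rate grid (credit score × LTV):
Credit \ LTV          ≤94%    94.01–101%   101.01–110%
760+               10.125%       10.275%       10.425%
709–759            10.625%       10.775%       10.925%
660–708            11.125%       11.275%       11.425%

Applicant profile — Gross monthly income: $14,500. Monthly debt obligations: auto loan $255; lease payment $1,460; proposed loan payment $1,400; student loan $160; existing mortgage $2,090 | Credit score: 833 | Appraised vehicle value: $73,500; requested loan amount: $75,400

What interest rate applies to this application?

10.425%

Credit score 833 ≥ 660; Total monthly debts = (255 + 1,460 + 1,400 + 160 + 2,090) = 5,365. DTI: 5,365 ÷ 14,500 = 37%, within the 40% cap
Loan-to-value = 75,400/73,500 = 102.6% — pass (110% max)
Credit 833 → row 760+; LTV 102.6% → column 101.01–110%. Grid cell → 10.425%.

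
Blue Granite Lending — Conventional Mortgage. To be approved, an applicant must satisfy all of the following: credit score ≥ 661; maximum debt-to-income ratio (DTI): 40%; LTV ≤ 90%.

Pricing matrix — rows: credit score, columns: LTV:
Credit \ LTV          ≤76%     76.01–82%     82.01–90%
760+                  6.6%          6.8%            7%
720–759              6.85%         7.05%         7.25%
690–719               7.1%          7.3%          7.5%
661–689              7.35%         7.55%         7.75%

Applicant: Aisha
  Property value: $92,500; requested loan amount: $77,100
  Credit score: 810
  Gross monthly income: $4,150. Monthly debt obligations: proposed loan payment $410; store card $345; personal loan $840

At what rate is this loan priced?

7%

Credit score 810 ≥ 661; Total monthly debts = (410 + 345 + 840) = 1,595. Debt-to-income = 1,595/4,150 = 38.4% — meets 40% limit
Loan-to-value = 77,100/92,500 = 83.4% — pass (90% max)
Credit 810 → row 760+; LTV 83.4% → column 82.01–90%. Grid cell → 7%.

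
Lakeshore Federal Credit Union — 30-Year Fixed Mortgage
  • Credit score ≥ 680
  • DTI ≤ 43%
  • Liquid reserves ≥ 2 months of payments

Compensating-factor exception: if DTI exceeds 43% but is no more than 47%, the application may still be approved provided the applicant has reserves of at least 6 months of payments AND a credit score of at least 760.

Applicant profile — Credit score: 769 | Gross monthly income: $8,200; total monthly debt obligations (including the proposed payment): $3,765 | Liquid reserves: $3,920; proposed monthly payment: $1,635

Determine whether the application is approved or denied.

Credit score 769 ≥ 680 (meets base)
DTI = 3,765/8,200 = 45.9% > 43% — standard DTI limit exceeded.
Liquid reserves cover 3,920/1,635 = 2.4 months — ≥ 2 required
45.9% falls in the override range (43%–47%), so the compensating-factor test applies.
Reserves 2.4 < 6 months; credit score 769 ≥ 760.
Compensating-factor requirement not fully met.

Denied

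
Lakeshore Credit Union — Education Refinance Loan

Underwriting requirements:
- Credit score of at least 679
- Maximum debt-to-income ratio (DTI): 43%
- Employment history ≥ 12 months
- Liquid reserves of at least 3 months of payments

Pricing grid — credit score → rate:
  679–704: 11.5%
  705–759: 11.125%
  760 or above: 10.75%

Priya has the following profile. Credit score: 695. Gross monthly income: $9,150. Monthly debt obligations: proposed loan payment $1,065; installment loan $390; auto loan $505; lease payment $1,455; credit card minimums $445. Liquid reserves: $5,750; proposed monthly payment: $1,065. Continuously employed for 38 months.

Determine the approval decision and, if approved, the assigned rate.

Credit score 695 ≥ 679 (meets minimum)
Total monthly debts = (1,065 + 390 + 505 + 1,455 + 445) = 3,860. DTI = 3,860/9,150 = 42.2% ≤ 43%
Employment 38 ≥ 12 months
Liquid reserves cover 5,750/1,065 = 5.4 months — ≥ 3 required
All requirements met. Score 695 falls in the 679–704 tier → 11.5%.

Approved at 11.5%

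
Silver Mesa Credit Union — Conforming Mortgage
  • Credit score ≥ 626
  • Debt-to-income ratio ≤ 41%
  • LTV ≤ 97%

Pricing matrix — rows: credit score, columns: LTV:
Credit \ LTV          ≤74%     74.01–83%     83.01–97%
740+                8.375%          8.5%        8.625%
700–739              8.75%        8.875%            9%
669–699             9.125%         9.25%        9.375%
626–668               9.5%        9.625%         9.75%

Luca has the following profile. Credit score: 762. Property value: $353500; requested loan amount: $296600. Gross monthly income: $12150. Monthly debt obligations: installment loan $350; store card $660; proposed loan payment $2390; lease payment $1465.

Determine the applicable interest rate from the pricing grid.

Credit score 762 ≥ 626; Total monthly debts = (350 + 660 + 2,390 + 1,465) = 4,865. DTI = 4,865/12,150 = 40% ≤ 41%
Loan-to-value = 296,600/353,500 = 83.9% — pass (97% max)
Credit 762 → row 740+; LTV 83.9% → column 83.01–97%. Grid cell → 8.625%.

8.625%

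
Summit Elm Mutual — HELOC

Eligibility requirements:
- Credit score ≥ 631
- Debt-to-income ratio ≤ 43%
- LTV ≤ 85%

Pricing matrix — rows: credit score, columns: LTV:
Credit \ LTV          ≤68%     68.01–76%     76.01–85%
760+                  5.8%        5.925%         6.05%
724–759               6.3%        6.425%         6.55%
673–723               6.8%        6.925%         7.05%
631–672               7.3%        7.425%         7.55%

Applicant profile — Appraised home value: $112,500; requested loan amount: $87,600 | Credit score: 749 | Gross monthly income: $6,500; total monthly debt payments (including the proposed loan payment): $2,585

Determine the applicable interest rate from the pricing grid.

Credit score 749 ≥ 631; DTI = 2,585/6,500 = 39.8% ≤ 43%
LTV = 87,600/112,500 = 77.9% ≤ 85%
Row: 749 falls in 724–759. Column: 77.9% falls in 76.01–85%. Rate = 6.55%.

6.55%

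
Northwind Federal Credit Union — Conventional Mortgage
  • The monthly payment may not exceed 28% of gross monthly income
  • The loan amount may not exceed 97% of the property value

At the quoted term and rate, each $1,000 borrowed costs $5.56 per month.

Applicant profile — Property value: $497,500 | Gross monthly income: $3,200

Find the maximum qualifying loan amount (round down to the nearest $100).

Payment cap: 28% × $3,200 = $896/month.
At $5.56 per $1,000, that supports 896/5.56 × 1,000 ≈ $161,151 → $161,100.
LTV cap: 97% × $497,500 = $482,575 → $482,500.
Binding constraint: payment-to-income.

$161,100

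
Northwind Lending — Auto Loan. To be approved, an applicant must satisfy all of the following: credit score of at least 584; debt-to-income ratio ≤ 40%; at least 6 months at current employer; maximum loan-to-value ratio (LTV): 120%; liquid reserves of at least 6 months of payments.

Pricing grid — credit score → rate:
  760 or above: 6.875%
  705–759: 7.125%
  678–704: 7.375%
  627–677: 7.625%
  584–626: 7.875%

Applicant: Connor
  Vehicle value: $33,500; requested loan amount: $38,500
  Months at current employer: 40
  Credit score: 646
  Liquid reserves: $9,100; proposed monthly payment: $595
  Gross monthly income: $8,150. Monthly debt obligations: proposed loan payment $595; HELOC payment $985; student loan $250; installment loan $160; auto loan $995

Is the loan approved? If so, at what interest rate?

Approved at 7.625%

Credit score 646 ≥ 584 (meets minimum)
Reserves: 9,100 ÷ 595 = 15.3 months (meets 6-month minimum)
Employment 40 ≥ 6 months
Total monthly debts = (595 + 985 + 250 + 160 + 995) = 2,985. Debt-to-income = 2,985/8,150 = 36.6% — meets 40% limit
LTV: 38,500 ÷ 33,500 = 114.9%, within 120% cap
All requirements met. Score 646 falls in the 627–677 tier → 7.625%.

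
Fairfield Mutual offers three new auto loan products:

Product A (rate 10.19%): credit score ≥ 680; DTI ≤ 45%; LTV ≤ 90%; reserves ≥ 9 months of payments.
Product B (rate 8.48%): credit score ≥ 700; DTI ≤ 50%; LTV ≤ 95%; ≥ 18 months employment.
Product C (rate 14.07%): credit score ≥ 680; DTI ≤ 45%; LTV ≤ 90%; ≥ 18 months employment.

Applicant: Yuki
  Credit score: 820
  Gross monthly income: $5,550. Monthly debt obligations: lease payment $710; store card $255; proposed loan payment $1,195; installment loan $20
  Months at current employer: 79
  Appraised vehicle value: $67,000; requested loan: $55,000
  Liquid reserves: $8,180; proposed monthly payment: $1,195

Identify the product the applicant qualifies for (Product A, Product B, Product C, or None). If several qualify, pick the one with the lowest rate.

Total debts = (710 + 255 + 1,195 + 20) = 2,180; DTI = 2,180/5,550 = 39.3%.
LTV = 55,000/67,000 = 82.1%.
Reserves = 8,180/1,195 = 6.8 months.
Product A: score 820 ≥ 680; DTI 39.3% ≤ 45%; LTV 82.1% ≤ 90%; reserves 6.8 < 9 mo → does not qualify.
Product B: score 820 ≥ 700; DTI 39.3% ≤ 50%; LTV 82.1% ≤ 95%; employment 79 ≥ 18 mo → qualifies.
Product C: score 820 ≥ 680; DTI 39.3% ≤ 45%; LTV 82.1% ≤ 90%; employment 79 ≥ 18 mo → qualifies.
Qualifying: Product B, Product C. Lowest rate is 8.48% → Product B.

Product B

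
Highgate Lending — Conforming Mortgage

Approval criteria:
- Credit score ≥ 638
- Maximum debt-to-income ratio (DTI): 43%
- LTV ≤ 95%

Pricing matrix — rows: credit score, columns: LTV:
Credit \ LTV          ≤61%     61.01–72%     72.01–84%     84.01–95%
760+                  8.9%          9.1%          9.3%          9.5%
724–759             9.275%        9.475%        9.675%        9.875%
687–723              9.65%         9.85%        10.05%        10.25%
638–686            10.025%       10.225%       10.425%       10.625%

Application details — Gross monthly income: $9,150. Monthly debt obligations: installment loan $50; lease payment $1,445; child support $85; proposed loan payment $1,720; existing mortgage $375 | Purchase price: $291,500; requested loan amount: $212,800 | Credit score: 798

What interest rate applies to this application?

Credit score 798 ≥ 638; Total monthly debts = (50 + 1,445 + 85 + 1,720 + 375) = 3,675. DTI = 3,675/9,150 = 40.2% ≤ 43%
Loan-to-value = 212,800/291,500 = 73% — pass (95% max)
Row: 798 falls in 760+. Column: 73% falls in 72.01–84%. Rate = 9.3%.

9.3%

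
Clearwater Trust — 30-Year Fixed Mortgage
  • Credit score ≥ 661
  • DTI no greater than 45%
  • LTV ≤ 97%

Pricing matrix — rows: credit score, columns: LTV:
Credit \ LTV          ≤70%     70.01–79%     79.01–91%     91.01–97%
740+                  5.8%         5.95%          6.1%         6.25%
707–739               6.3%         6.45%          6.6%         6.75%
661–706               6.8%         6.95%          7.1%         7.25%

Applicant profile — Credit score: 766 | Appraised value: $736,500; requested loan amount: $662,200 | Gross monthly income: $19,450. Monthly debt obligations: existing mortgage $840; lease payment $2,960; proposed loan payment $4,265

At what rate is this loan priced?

6.1%

Credit score 766 ≥ 661; Total monthly debts = (840 + 2,960 + 4,265) = 8,065. DTI = 8,065/19,450 = 41.5% ≤ 45%
Loan-to-value = 662,200/736,500 = 89.9% — pass (97% max)
Score 766 is in the 740+ band; LTV 89.9% is in the 79.01–91% band → 6.1%.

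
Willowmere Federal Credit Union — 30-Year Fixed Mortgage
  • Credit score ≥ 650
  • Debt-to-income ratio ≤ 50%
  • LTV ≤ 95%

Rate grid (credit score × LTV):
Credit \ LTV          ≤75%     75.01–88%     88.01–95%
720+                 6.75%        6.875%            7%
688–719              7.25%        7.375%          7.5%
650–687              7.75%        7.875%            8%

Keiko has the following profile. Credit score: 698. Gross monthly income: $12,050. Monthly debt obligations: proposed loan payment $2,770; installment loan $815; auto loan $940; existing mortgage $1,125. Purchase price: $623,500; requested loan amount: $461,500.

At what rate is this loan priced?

7.25%

Credit score 698 ≥ 650; Total monthly debts = (2,770 + 815 + 940 + 1,125) = 5,650. DTI: 5,650 ÷ 12,050 = 46.9%, within the 50% cap
LTV: 461,500 ÷ 623,500 = 74%, within 95% cap
Credit 698 → row 688–719; LTV 74% → column ≤75%. Grid cell → 7.25%.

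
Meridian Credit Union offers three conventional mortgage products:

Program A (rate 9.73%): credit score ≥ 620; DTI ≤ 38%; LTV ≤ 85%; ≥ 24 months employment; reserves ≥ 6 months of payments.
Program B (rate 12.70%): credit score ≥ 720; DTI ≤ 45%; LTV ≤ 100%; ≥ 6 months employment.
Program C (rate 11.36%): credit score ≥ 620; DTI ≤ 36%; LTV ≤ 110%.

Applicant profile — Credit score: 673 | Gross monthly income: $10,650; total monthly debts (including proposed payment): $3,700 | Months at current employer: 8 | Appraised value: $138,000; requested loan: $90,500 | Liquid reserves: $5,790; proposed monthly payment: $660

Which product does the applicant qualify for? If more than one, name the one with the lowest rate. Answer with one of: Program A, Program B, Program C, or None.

Program C

DTI = 3,700/10,650 = 34.7%.
LTV = 90,500/138,000 = 65.6%.
Reserves = 5,790/660 = 8.8 months.
Program A: score 673 ≥ 620; DTI 34.7% ≤ 38%; LTV 65.6% ≤ 85%; employment 8 < 24 mo; reserves 8.8 ≥ 6 mo → does not qualify.
Program B: score 673 < 720; DTI 34.7% ≤ 45%; LTV 65.6% ≤ 100%; employment 8 ≥ 6 mo → does not qualify.
Program C: score 673 ≥ 620; DTI 34.7% ≤ 36%; LTV 65.6% ≤ 110% → qualifies.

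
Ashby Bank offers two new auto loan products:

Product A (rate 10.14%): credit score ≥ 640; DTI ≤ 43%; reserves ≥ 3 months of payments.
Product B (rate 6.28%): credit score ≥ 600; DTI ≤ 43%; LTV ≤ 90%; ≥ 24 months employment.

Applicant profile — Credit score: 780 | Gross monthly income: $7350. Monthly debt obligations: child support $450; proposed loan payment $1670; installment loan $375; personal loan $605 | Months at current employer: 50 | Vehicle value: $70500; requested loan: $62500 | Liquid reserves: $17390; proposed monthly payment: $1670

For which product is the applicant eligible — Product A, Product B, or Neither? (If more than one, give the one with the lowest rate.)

Product B

Total debts = (450 + 1,670 + 375 + 605) = 3,100; DTI = 3,100/7,350 = 42.2%.
LTV = 62,500/70,500 = 88.7%.
Reserves = 17,390/1,670 = 10.4 months.
Product A: score 780 ≥ 640; DTI 42.2% ≤ 43%; reserves 10.4 ≥ 3 mo → qualifies.
Product B: score 780 ≥ 600; DTI 42.2% ≤ 43%; LTV 88.7% ≤ 90%; employment 50 ≥ 24 mo → qualifies.
Qualifying: Product A, Product B. Lowest rate is 6.28% → Product B.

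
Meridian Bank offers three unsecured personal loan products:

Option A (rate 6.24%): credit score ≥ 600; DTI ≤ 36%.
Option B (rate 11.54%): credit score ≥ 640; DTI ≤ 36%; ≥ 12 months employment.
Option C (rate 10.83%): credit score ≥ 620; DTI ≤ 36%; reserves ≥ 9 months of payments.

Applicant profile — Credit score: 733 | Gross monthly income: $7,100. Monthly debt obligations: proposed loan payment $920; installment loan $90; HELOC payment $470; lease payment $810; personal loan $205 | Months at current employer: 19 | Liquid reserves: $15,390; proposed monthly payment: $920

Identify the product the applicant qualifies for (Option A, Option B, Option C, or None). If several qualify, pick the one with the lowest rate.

Option A

Total debts = (920 + 90 + 470 + 810 + 205) = 2,495; DTI = 2,495/7,100 = 35.1%.
Reserves = 15,390/920 = 16.7 months.
Option A: score 733 ≥ 600; DTI 35.1% ≤ 36% → qualifies.
Option B: score 733 ≥ 640; DTI 35.1% ≤ 36%; employment 19 ≥ 12 mo → qualifies.
Option C: score 733 ≥ 620; DTI 35.1% ≤ 36%; reserves 16.7 ≥ 9 mo → qualifies.
Qualifying: Option A, Option B, Option C. Lowest rate is 6.24% → Option A.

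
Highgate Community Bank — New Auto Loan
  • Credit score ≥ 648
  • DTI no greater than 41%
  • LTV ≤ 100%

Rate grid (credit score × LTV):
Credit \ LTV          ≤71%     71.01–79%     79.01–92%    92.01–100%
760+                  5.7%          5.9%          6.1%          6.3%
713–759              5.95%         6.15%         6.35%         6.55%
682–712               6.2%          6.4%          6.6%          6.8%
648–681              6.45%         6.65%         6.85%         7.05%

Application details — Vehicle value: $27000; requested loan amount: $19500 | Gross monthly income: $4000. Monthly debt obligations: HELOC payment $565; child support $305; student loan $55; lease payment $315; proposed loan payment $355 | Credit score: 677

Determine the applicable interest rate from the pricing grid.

6.65%

Credit score 677 ≥ 648; Total monthly debts = (565 + 305 + 55 + 315 + 355) = 1,595. DTI = 1,595/4,000 = 39.9% ≤ 41%
LTV: 19,500 ÷ 27,000 = 72.2%, within 100% cap
Score 677 is in the 648–681 band; LTV 72.2% is in the 71.01–79% band → 6.65%.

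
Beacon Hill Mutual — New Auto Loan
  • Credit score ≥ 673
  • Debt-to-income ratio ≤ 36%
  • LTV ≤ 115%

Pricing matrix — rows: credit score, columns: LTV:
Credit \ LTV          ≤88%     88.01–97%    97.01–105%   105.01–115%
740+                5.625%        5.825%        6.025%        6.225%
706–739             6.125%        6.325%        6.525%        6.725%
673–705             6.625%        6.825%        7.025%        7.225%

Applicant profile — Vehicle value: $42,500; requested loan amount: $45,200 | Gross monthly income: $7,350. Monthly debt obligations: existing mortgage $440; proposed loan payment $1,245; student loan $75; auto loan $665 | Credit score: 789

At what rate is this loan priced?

Credit score 789 ≥ 673; Total monthly debts = (440 + 1,245 + 75 + 665) = 2,425. DTI = 2,425/7,350 = 33% ≤ 36%
LTV = 45,200/42,500 = 106.4% ≤ 115%
Credit 789 → row 740+; LTV 106.4% → column 105.01–115%. Grid cell → 6.225%.

6.225%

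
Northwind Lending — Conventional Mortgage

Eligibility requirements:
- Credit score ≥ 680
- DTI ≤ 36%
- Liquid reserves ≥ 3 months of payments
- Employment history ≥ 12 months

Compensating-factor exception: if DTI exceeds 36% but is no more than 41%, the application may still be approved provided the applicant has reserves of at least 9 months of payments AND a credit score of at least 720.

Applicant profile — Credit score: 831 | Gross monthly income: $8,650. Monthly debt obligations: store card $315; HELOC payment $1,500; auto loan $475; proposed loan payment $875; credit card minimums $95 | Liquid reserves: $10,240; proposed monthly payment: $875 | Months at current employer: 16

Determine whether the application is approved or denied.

Approved

Credit score 831 ≥ 680 (meets base)
Total debts = (315 + 1,500 + 475 + 875 + 95) = 3,260. DTI: 3,260 ÷ 8,650 = 37.7%, over the 36% base limit.
Reserves: 10,240 ÷ 875 = 11.7 months (meets 3-month minimum)
Employment 16 ≥ 12 months
DTI 37.7% is within the 36%–41% exception band; checking compensating factors.
Reserves 11.7 ≥ 9 months; credit score 831 ≥ 720.
Both compensating conditions met → exception applies.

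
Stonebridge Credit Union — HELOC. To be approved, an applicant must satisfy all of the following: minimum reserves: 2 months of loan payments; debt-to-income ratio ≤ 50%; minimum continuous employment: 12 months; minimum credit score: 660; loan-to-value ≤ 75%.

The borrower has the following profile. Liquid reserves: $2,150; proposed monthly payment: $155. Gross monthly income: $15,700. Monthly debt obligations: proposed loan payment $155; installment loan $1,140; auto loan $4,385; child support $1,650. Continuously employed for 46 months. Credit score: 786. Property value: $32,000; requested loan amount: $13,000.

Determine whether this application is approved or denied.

Liquid reserves cover 2,150/155 = 13.9 months — ≥ 2 required
Total monthly debts = (155 + 1,140 + 4,385 + 1,650) = 7,330. DTI = 7,330/15,700 = 46.7% ≤ 50%
Employment 46 ≥ 12 months
Credit score 786 ≥ 660 (meets)
LTV: 13,000 ÷ 32,000 = 40.6%, within 75% cap
All criteria satisfied.

Approved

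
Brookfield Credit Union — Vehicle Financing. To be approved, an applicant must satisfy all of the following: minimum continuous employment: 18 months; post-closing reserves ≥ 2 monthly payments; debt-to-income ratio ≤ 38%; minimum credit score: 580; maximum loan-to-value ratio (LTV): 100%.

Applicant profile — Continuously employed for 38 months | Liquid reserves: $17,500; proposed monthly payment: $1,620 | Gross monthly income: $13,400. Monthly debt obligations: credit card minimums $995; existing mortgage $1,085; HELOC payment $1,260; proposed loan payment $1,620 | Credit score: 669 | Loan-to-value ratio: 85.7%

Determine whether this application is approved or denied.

Approved

Employment 38 ≥ 18 months
Reserves: 17,500 ÷ 1,620 = 10.8 months (meets 2-month minimum)
Total monthly debts = (995 + 1,085 + 1,260 + 1,620) = 4,960. DTI = 4,960/13,400 = 37% ≤ 38%
Credit score 669 ≥ 580 (meets)
LTV 85.7% — within 100%
All criteria satisfied.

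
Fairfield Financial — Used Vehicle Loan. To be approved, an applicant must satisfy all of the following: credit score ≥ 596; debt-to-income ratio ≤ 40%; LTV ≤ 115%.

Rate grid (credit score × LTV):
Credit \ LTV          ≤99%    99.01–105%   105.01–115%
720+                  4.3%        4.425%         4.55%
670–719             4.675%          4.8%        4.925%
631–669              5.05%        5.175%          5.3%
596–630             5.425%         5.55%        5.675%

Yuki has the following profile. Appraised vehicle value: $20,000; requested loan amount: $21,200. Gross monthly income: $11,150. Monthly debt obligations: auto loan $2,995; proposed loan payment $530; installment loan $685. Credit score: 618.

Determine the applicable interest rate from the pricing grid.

5.675%

Credit score 618 ≥ 596; Total monthly debts = (2,995 + 530 + 685) = 4,210. Debt-to-income = 4,210/11,150 = 37.8% — meets 40% limit
Loan-to-value = 21,200/20,000 = 106% — pass (115% max)
Row: 618 falls in 596–630. Column: 106% falls in 105.01–115%. Rate = 5.675%.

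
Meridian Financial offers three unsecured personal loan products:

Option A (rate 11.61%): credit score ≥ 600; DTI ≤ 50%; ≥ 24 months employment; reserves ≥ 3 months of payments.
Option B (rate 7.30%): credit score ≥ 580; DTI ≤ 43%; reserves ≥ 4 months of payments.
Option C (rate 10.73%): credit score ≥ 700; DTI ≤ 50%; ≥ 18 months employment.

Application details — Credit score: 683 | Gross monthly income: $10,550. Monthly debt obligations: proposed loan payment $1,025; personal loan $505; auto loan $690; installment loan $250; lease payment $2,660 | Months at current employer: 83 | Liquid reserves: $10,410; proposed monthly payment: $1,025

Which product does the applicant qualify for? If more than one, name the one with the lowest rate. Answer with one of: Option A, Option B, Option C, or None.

Total debts = (1,025 + 505 + 690 + 250 + 2,660) = 5,130; DTI = 5,130/10,550 = 48.6%.
Reserves = 10,410/1,025 = 10.2 months.
Option A: score 683 ≥ 600; DTI 48.6% ≤ 50%; employment 83 ≥ 24 mo; reserves 10.2 ≥ 3 mo → qualifies.
Option B: score 683 ≥ 580; DTI 48.6% > 43%; reserves 10.2 ≥ 4 mo → does not qualify.
Option C: score 683 < 700; DTI 48.6% ≤ 50%; employment 83 ≥ 18 mo → does not qualify.

Option A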